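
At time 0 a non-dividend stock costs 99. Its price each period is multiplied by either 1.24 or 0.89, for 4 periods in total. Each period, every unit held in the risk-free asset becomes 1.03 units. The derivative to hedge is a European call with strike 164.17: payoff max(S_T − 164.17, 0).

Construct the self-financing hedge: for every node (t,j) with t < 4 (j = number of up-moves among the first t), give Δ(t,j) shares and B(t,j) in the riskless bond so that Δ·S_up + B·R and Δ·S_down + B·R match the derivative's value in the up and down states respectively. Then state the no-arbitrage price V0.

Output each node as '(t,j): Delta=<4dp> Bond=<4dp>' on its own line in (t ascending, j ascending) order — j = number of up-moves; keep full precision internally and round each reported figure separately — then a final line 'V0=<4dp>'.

Since d<R<u, set p* = (R−d)/(u−d) = 0.4000; price each node as the discounted p*-expectation of its children.
At expiry t=4: V(4,0)=0.0000, V(4,1)=0.0000, V(4,2)=0.0000, V(4,3)=3.8226, V(4,4)=69.8872
  t=3,j=0: stock 69.7919 → up 86.5420 (V=0.0000), down 62.1148 (V=0.0000). Price 0.0000; hedge Δ=0.0000, bond B=0.0000.
  t=3,j=1: stock 97.2382 → up 120.5754 (V=0.0000), down 86.5420 (V=0.0000). Price 0.0000; hedge Δ=0.0000, bond B=0.0000.
  t=3,j=2: stock 135.4779 → up 167.9926 (V=3.8226), down 120.5754 (V=0.0000). Price 1.4845; hedge Δ=0.0806, bond B=-9.4373.
  t=3,j=3: stock 188.7558 → up 234.0572 (V=69.8872), down 167.9926 (V=3.8226). Price 29.3674; hedge Δ=1.0000, bond B=-159.3883.
  t=2,j=0: stock 78.4179 → up 97.2382 (V=0.0000), down 69.7919 (V=0.0000). Price 0.0000; hedge Δ=0.0000, bond B=0.0000.
  t=2,j=1: stock 109.2564 → up 135.4779 (V=1.4845), down 97.2382 (V=0.0000). Price 0.5765; hedge Δ=0.0388, bond B=-3.6650.
  t=2,j=2: stock 152.2224 → up 188.7558 (V=29.3674), down 135.4779 (V=1.4845). Price 12.2696; hedge Δ=0.5233, bond B=-67.3959.
  t=1,j=0: stock 88.1100 → up 109.2564 (V=0.5765), down 78.4179 (V=0.0000). Price 0.2239; hedge Δ=0.0187, bond B=-1.4233.
  t=1,j=1: stock 122.7600 → up 152.2224 (V=12.2696), down 109.2564 (V=0.5765). Price 5.1007; hedge Δ=0.2721, bond B=-28.3081.
  t=0,j=0: stock 99.0000 → up 122.7600 (V=5.1007), down 88.1100 (V=0.2239). Price 2.1113; hedge Δ=0.1407, bond B=-11.8225.
Root portfolio cost Δ·99+B reproduces V0=2.1113.

(0,0): Delta=0.1407 Bond=-11.8225
(1,0): Delta=0.0187 Bond=-1.4233
(1,1): Delta=0.2721 Bond=-28.3081
(2,0): Delta=0.0000 Bond=0.0000
(2,1): Delta=0.0388 Bond=-3.6650
(2,2): Delta=0.5233 Bond=-67.3959
(3,0): Delta=0.0000 Bond=0.0000
(3,1): Delta=0.0000 Bond=0.0000
(3,2): Delta=0.0806 Bond=-9.4373
(3,3): Delta=1.0000 Bond=-159.3883
V0=2.1113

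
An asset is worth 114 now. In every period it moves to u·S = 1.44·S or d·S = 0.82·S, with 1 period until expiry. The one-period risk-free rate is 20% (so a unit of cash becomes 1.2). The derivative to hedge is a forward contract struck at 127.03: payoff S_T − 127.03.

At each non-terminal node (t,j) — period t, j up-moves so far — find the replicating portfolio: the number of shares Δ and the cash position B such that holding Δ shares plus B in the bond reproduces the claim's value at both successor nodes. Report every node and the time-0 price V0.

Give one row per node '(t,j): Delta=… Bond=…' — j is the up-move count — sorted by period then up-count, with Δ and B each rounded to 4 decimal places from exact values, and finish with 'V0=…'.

Under the risk-neutral measure, an up-move has probability p* = (R−d)/(u−d) = 0.6129 and values discount at R = 1.2.
Payoff layer (t=1): V(1,0)=-33.5500, V(1,1)=37.1300
(0,0): S=114.0000. Δ = (V_up−V_dn)/(S_up−S_dn) = (37.1300−-33.5500)/(164.1600−93.4800) = 1.0000. V = [p*·37.1300 + (1−p*)·-33.5500]/1.2 = 8.1417. B = V − Δ·S = -105.8583.
Root portfolio cost Δ·114+B reproduces V0=8.1417.

(0,0): Delta=1.0000 Bond=-105.8583
V0=8.1417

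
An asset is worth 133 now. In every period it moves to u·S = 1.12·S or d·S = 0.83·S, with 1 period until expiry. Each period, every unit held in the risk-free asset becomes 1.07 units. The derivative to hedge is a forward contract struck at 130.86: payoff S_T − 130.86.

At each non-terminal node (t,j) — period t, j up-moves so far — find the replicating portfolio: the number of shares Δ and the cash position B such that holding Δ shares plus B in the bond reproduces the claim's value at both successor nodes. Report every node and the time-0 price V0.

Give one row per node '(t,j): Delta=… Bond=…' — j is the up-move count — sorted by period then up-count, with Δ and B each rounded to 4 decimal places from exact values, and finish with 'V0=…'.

The replicating-portfolio and risk-neutral prices coincide; use p* = (1.07−0.83)/(1.12−0.83) = 0.8276 for the latter.
Terminal payoffs: V(1,0)=-20.4700, V(1,1)=18.1000
Node (0,0) S=133.0000: V=(p*·18.1000+(1−p*)·-20.4700)/1.07=10.7009; Δ=(18.1000−-20.4700)/(148.9600−110.3900)=1.0000; B=V−Δ·S=-122.2991
Each (Δ,B) replicates both successor values, so the strategy is self-financing and V0 is arbitrage-free.

(0,0): Delta=1.0000 Bond=-122.2991
V0=10.7009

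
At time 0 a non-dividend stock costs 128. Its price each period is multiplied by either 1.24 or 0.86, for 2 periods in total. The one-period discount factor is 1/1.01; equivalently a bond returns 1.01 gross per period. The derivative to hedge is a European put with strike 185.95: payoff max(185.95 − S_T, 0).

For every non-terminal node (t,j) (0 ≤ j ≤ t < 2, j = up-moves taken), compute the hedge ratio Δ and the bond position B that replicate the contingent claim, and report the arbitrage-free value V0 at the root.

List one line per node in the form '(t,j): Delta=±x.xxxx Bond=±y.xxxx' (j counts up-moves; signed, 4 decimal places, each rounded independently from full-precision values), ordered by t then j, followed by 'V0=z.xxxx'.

(0,0): Delta=-0.9127 Bond=172.7730
(1,0): Delta=-1.0000 Bond=184.1089
(1,1): Delta=-0.8199 Bond=159.7681
V0=55.9453

Risk-neutral probability p* = (R−d)/(u−d) = (1.01−0.86)/(1.24−0.86) = 0.3947.
Payoff layer (t=2): V(2,0)=91.2812, V(2,1)=49.4508, V(2,2)=0.0000
(1,0): S=110.0800. Δ = (V_up−V_dn)/(S_up−S_dn) = (49.4508−91.2812)/(136.4992−94.6688) = -1.0000. V = [p*·49.4508 + (1−p*)·91.2812]/1.01 = 74.0289. B = V − Δ·S = 184.1089.
(1,1): S=158.7200. Δ = (V_up−V_dn)/(S_up−S_dn) = (0.0000−49.4508)/(196.8128−136.4992) = -0.8199. V = [p*·0.0000 + (1−p*)·49.4508]/1.01 = 29.6344. B = V − Δ·S = 159.7681.
(0,0): S=128.0000. Δ = (V_up−V_dn)/(S_up−S_dn) = (29.6344−74.0289)/(158.7200−110.0800) = -0.9127. V = [p*·29.6344 + (1−p*)·74.0289]/1.01 = 55.9453. B = V − Δ·S = 172.7730.
Root portfolio cost Δ·128+B reproduces V0=55.9453.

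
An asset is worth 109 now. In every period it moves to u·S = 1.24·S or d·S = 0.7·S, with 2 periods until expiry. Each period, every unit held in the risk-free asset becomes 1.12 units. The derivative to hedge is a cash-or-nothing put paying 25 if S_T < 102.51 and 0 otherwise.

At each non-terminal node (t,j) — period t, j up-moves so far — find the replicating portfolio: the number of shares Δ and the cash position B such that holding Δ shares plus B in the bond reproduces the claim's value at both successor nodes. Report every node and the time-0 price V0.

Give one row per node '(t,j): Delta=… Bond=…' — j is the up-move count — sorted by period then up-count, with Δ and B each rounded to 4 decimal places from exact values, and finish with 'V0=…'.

Risk-neutral probability p* = (R−d)/(u−d) = (1.12−0.7)/(1.24−0.7) = 0.7778.
Terminal values V(2,·): V(2,0)=25.0000, V(2,1)=25.0000, V(2,2)=0.0000
(1,0): S=76.3000. Δ = (V_up−V_dn)/(S_up−S_dn) = (25.0000−25.0000)/(94.6120−53.4100) = 0.0000. V = [p*·25.0000 + (1−p*)·25.0000]/1.12 = 22.3214. B = V − Δ·S = 22.3214.
(1,1): S=135.1600. Δ = (V_up−V_dn)/(S_up−S_dn) = (0.0000−25.0000)/(167.5984−94.6120) = -0.3425. V = [p*·0.0000 + (1−p*)·25.0000]/1.12 = 4.9603. B = V − Δ·S = 51.2566.
(0,0): S=109.0000. Δ = (V_up−V_dn)/(S_up−S_dn) = (4.9603−22.3214)/(135.1600−76.3000) = -0.2950. V = [p*·4.9603 + (1−p*)·22.3214]/1.12 = 7.8735. B = V − Δ·S = 40.0237.
Each (Δ,B) replicates both successor values, so the strategy is self-financing and V0 is arbitrage-free.

(0,0): Delta=-0.2950 Bond=40.0237
(1,0): Delta=0.0000 Bond=22.3214
(1,1): Delta=-0.3425 Bond=51.2566
V0=7.8735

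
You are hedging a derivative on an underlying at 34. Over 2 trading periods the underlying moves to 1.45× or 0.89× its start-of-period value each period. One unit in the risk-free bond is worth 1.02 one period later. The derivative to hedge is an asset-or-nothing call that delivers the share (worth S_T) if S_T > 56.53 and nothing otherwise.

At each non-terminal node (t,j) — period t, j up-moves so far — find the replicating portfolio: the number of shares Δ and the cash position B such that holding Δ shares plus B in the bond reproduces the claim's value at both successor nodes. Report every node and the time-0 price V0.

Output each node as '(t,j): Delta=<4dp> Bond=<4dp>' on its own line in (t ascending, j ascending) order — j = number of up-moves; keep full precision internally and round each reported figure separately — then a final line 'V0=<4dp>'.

Risk-neutral probability p* = (R−d)/(u−d) = (1.02−0.89)/(1.45−0.89) = 0.2321.
At expiry t=2: V(2,0)=0.0000, V(2,1)=0.0000, V(2,2)=71.4850
Node (1,0) S=30.2600: V=(p*·0.0000+(1−p*)·0.0000)/1.02=0.0000; Δ=(0.0000−0.0000)/(43.8770−26.9314)=0.0000; B=V−Δ·S=0.0000
Node (1,1) S=49.3000: V=(p*·71.4850+(1−p*)·0.0000)/1.02=16.2693; Δ=(71.4850−0.0000)/(71.4850−43.8770)=2.5893; B=V−Δ·S=-111.3824
Node (0,0) S=34.0000: V=(p*·16.2693+(1−p*)·0.0000)/1.02=3.7028; Δ=(16.2693−0.0000)/(49.3000−30.2600)=0.8545; B=V−Δ·S=-25.3496
The time-0 hedge costs 3.7028, which is the no-arbitrage price.

(0,0): Delta=0.8545 Bond=-25.3496
(1,0): Delta=0.0000 Bond=0.0000
(1,1): Delta=2.5893 Bond=-111.3824
V0=3.7028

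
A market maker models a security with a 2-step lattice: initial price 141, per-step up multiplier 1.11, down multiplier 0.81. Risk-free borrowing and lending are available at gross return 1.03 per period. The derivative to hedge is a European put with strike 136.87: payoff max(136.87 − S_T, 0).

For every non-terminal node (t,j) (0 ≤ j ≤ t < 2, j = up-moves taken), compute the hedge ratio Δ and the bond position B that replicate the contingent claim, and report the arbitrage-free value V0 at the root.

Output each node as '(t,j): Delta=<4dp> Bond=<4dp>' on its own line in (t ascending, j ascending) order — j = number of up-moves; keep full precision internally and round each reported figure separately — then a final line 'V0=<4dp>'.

No-arbitrage ⇒ martingale measure with p* = (R−d)/(u−d) = 0.7333.
Terminal payoffs: V(2,0)=44.3599, V(2,1)=10.0969, V(2,2)=0.0000
  t=1,j=0: stock 114.2100 → up 126.7731 (V=10.0969), down 92.5101 (V=44.3599). Price 18.6735; hedge Δ=-1.0000, bond B=132.8835.
  t=1,j=1: stock 156.5100 → up 173.7261 (V=0.0000), down 126.7731 (V=10.0969). Price 2.6141; hedge Δ=-0.2150, bond B=36.2704.
  t=0,j=0: stock 141.0000 → up 156.5100 (V=2.6141), down 114.2100 (V=18.6735). Price 6.6957; hedge Δ=-0.3797, bond B=60.2271.
Each (Δ,B) replicates both successor values, so the strategy is self-financing and V0 is arbitrage-free.

(0,0): Delta=-0.3797 Bond=60.2271
(1,0): Delta=-1.0000 Bond=132.8835
(1,1): Delta=-0.2150 Bond=36.2704
V0=6.6957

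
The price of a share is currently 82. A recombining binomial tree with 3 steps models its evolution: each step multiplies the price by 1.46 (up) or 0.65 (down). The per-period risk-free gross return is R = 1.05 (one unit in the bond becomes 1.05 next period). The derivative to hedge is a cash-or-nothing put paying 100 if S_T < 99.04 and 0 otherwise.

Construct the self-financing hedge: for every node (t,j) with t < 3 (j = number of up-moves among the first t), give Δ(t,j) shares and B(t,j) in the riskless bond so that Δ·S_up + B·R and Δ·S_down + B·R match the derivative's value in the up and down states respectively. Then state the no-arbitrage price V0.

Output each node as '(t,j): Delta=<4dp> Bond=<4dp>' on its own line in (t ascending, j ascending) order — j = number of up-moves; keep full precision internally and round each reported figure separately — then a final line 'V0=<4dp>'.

(0,0): Delta=-0.6827 Bond=99.9726
(1,0): Delta=-1.0894 Bond=126.6468
(1,1): Delta=-0.4971 Bond=82.7538
(2,0): Delta=0.0000 Bond=95.2381
(2,1): Delta=-1.5865 Bond=171.6637
(2,2): Delta=0.0000 Bond=0.0000
V0=43.9917

Since d<R<u, set p* = (R−d)/(u−d) = 0.4938; price each node as the discounted p*-expectation of its children.
Terminal payoffs: V(3,0)=100.0000, V(3,1)=100.0000, V(3,2)=0.0000, V(3,3)=0.0000
(2,0): S=34.6450. Δ = (V_up−V_dn)/(S_up−S_dn) = (100.0000−100.0000)/(50.5817−22.5193) = 0.0000. V = [p*·100.0000 + (1−p*)·100.0000]/1.05 = 95.2381. B = V − Δ·S = 95.2381.
(2,1): S=77.8180. Δ = (V_up−V_dn)/(S_up−S_dn) = (0.0000−100.0000)/(113.6143−50.5817) = -1.5865. V = [p*·0.0000 + (1−p*)·100.0000]/1.05 = 48.2069. B = V − Δ·S = 171.6637.
(2,2): S=174.7912. Δ = (V_up−V_dn)/(S_up−S_dn) = (0.0000−0.0000)/(255.1952−113.6143) = 0.0000. V = [p*·0.0000 + (1−p*)·0.0000]/1.05 = 0.0000. B = V − Δ·S = 0.0000.
(1,0): S=53.3000. Δ = (V_up−V_dn)/(S_up−S_dn) = (48.2069−95.2381)/(77.8180−34.6450) = -1.0894. V = [p*·48.2069 + (1−p*)·95.2381]/1.05 = 68.5836. B = V − Δ·S = 126.6468.
(1,1): S=119.7200. Δ = (V_up−V_dn)/(S_up−S_dn) = (0.0000−48.2069)/(174.7912−77.8180) = -0.4971. V = [p*·0.0000 + (1−p*)·48.2069]/1.05 = 23.2391. B = V − Δ·S = 82.7538.
(0,0): S=82.0000. Δ = (V_up−V_dn)/(S_up−S_dn) = (23.2391−68.5836)/(119.7200−53.3000) = -0.6827. V = [p*·23.2391 + (1−p*)·68.5836]/1.05 = 43.9917. B = V − Δ·S = 99.9726.
Self-financing check: at every node Δ·S+B equals the discounted successor values.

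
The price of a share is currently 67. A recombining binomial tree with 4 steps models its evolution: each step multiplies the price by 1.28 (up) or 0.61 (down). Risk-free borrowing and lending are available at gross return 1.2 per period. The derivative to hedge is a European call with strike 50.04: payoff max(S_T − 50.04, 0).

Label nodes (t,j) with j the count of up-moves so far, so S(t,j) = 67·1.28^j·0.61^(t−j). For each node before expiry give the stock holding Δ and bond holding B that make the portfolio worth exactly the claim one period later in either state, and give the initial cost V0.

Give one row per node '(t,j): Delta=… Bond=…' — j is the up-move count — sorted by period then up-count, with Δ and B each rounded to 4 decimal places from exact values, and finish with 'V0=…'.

(0,0): Delta=0.9565 Bond=-20.8292
(1,0): Delta=0.7015 Bond=-14.5739
(1,1): Delta=0.9729 Bond=-26.4080
(2,0): Delta=0.0000 Bond=0.0000
(2,1): Delta=0.7468 Bond=-19.8600
(2,2): Delta=0.9876 Bond=-33.2936
(3,0): Delta=0.0000 Bond=0.0000
(3,1): Delta=0.0000 Bond=0.0000
(3,2): Delta=0.7951 Bond=-27.0635
(3,3): Delta=1.0000 Bond=-41.7000
V0=43.2546

Under the risk-neutral measure, an up-move has probability p* = (R−d)/(u−d) = 0.8806 and values discount at R = 1.2.
Payoff layer (t=4): V(4,0)=0.0000, V(4,1)=0.0000, V(4,2)=0.0000, V(4,3)=35.6706, V(4,4)=129.8118
(3,0): S=15.2077. Δ = (V_up−V_dn)/(S_up−S_dn) = (0.0000−0.0000)/(19.4659−9.2767) = 0.0000. V = [p*·0.0000 + (1−p*)·0.0000]/1.2 = 0.0000. B = V − Δ·S = 0.0000.
(3,1): S=31.9113. Δ = (V_up−V_dn)/(S_up−S_dn) = (0.0000−0.0000)/(40.8465−19.4659) = 0.0000. V = [p*·0.0000 + (1−p*)·0.0000]/1.2 = 0.0000. B = V − Δ·S = 0.0000.
(3,2): S=66.9614. Δ = (V_up−V_dn)/(S_up−S_dn) = (35.6706−0.0000)/(85.7106−40.8465) = 0.7951. V = [p*·35.6706 + (1−p*)·0.0000]/1.2 = 26.1762. B = V − Δ·S = -27.0635.
(3,3): S=140.5092. Δ = (V_up−V_dn)/(S_up−S_dn) = (129.8118−35.6706)/(179.8518−85.7106) = 1.0000. V = [p*·129.8118 + (1−p*)·35.6706]/1.2 = 98.8092. B = V − Δ·S = -41.7000.
(2,0): S=24.9307. Δ = (V_up−V_dn)/(S_up−S_dn) = (0.0000−0.0000)/(31.9113−15.2077) = 0.0000. V = [p*·0.0000 + (1−p*)·0.0000]/1.2 = 0.0000. B = V − Δ·S = 0.0000.
(2,1): S=52.3136. Δ = (V_up−V_dn)/(S_up−S_dn) = (26.1762−0.0000)/(66.9614−31.9113) = 0.7468. V = [p*·26.1762 + (1−p*)·0.0000]/1.2 = 19.2089. B = V − Δ·S = -19.8600.
(2,2): S=109.7728. Δ = (V_up−V_dn)/(S_up−S_dn) = (98.8092−26.1762)/(140.5092−66.9614) = 0.9876. V = [p*·98.8092 + (1−p*)·26.1762]/1.2 = 75.1138. B = V − Δ·S = -33.2936.
(1,0): S=40.8700. Δ = (V_up−V_dn)/(S_up−S_dn) = (19.2089−0.0000)/(52.3136−24.9307) = 0.7015. V = [p*·19.2089 + (1−p*)·0.0000]/1.2 = 14.0961. B = V − Δ·S = -14.5739.
(1,1): S=85.7600. Δ = (V_up−V_dn)/(S_up−S_dn) = (75.1138−19.2089)/(109.7728−52.3136) = 0.9729. V = [p*·75.1138 + (1−p*)·19.2089]/1.2 = 57.0322. B = V − Δ·S = -26.4080.
(0,0): S=67.0000. Δ = (V_up−V_dn)/(S_up−S_dn) = (57.0322−14.0961)/(85.7600−40.8700) = 0.9565. V = [p*·57.0322 + (1−p*)·14.0961]/1.2 = 43.2546. B = V − Δ·S = -20.8292.
Self-financing check: at every node Δ·S+B equals the discounted successor values.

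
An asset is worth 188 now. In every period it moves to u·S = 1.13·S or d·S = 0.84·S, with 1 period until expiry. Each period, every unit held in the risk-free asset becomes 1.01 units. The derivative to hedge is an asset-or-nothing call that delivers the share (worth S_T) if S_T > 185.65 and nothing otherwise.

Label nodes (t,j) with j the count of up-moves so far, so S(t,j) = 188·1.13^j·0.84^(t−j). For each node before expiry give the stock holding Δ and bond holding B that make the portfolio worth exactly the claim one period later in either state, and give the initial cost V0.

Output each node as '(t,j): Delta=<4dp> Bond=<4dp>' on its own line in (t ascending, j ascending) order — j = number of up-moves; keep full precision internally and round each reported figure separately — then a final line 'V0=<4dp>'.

The replicating-portfolio and risk-neutral prices coincide; use p* = (1.01−0.84)/(1.13−0.84) = 0.5862 for the latter.
Terminal values V(1,·): V(1,0)=0.0000, V(1,1)=212.4400
Node (0,0) S=188.0000: V=(p*·212.4400+(1−p*)·0.0000)/1.01=123.3008; Δ=(212.4400−0.0000)/(212.4400−157.9200)=3.8966; B=V−Δ·S=-609.2509
Check: Δ(0,0)·S0 + B(0,0) = 123.3008 = V0.

(0,0): Delta=3.8966 Bond=-609.2509
V0=123.3008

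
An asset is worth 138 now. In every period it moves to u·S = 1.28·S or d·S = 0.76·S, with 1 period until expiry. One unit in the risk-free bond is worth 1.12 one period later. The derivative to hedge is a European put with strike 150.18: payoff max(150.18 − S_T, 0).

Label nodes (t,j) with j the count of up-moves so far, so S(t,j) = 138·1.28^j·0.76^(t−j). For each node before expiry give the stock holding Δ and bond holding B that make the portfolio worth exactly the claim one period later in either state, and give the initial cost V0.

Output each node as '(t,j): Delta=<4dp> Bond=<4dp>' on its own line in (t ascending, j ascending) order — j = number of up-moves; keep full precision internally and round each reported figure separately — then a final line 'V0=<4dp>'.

(0,0): Delta=-0.6313 Bond=99.5604
V0=12.4451

Since d<R<u, set p* = (R−d)/(u−d) = 0.6923; price each node as the discounted p*-expectation of its children.
Payoff layer (t=1): V(1,0)=45.3000, V(1,1)=0.0000
(0,0): S=138.0000. Δ = (V_up−V_dn)/(S_up−S_dn) = (0.0000−45.3000)/(176.6400−104.8800) = -0.6313. V = [p*·0.0000 + (1−p*)·45.3000]/1.12 = 12.4451. B = V − Δ·S = 99.5604.
Self-financing check: at every node Δ·S+B equals the discounted successor values.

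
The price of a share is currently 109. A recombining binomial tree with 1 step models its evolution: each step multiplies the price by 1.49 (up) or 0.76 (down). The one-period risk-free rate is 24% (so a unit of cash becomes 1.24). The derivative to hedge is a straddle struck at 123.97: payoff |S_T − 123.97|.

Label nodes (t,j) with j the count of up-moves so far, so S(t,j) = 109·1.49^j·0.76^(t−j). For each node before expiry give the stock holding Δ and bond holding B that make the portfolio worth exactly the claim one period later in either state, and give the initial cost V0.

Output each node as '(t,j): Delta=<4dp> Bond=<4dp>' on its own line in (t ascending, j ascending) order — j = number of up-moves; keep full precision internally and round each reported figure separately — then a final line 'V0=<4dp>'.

Since d<R<u, set p* = (R−d)/(u−d) = 0.6575; price each node as the discounted p*-expectation of its children.
At expiry t=1: V(1,0)=41.1300, V(1,1)=38.4400
Node (0,0) S=109.0000: V=(p*·38.4400+(1−p*)·41.1300)/1.24=31.7429; Δ=(38.4400−41.1300)/(162.4100−82.8400)=-0.0338; B=V−Δ·S=35.4279
Each (Δ,B) replicates both successor values, so the strategy is self-financing and V0 is arbitrage-free.

(0,0): Delta=-0.0338 Bond=35.4279
V0=31.7429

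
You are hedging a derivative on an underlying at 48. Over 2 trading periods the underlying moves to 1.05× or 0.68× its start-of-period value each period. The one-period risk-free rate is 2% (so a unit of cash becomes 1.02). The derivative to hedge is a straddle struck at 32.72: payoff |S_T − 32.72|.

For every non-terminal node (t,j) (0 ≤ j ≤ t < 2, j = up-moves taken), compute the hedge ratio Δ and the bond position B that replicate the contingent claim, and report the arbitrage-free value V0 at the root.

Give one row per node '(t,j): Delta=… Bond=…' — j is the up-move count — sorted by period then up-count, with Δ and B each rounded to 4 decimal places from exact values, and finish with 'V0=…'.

(0,0): Delta=0.9058 Bond=-26.7941
(1,0): Delta=-0.7430 Bond=26.4856
(1,1): Delta=1.0000 Bond=-32.0784
V0=16.6836

Under the risk-neutral measure, an up-move has probability p* = (R−d)/(u−d) = 0.9189 and values discount at R = 1.02.
Payoff layer (t=2): V(2,0)=10.5248, V(2,1)=1.5520, V(2,2)=20.2000
  t=1,j=0: stock 32.6400 → up 34.2720 (V=1.5520), down 22.1952 (V=10.5248). Price 2.2348; hedge Δ=-0.7430, bond B=26.4856.
  t=1,j=1: stock 50.4000 → up 52.9200 (V=20.2000), down 34.2720 (V=1.5520). Price 18.3216; hedge Δ=1.0000, bond B=-32.0784.
  t=0,j=0: stock 48.0000 → up 50.4000 (V=18.3216), down 32.6400 (V=2.2348). Price 16.6836; hedge Δ=0.9058, bond B=-26.7941.
The time-0 hedge costs 16.6836, which is the no-arbitrage price.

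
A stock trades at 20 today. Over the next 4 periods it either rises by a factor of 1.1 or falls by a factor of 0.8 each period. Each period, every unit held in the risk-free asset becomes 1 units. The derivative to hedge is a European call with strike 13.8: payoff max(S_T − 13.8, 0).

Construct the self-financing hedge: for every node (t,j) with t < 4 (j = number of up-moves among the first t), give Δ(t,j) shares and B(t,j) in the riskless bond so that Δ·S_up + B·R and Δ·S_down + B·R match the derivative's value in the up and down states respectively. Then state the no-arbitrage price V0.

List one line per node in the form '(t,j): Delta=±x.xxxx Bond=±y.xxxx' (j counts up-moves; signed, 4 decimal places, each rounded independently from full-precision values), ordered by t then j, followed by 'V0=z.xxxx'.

(0,0): Delta=0.8871 Bond=-11.2225
(1,0): Delta=0.6941 Bond=-8.1339
(1,1): Delta=0.9573 Bond=-12.7668
(2,0): Delta=0.2931 Bond=-3.0009
(2,1): Delta=0.8399 Bond=-10.7004
(2,2): Delta=1.0000 Bond=-13.8000
(3,0): Delta=0.0000 Bond=0.0000
(3,1): Delta=0.3996 Bond=-4.5013
(3,2): Delta=1.0000 Bond=-13.8000
(3,3): Delta=1.0000 Bond=-13.8000
V0=6.5197

No-arbitrage ⇒ martingale measure with p* = (R−d)/(u−d) = 0.6667.
Terminal values V(4,·): V(4,0)=0.0000, V(4,1)=0.0000, V(4,2)=1.6880, V(4,3)=7.4960, V(4,4)=15.4820
(3,0): S=10.2400. Δ = (V_up−V_dn)/(S_up−S_dn) = (0.0000−0.0000)/(11.2640−8.1920) = 0.0000. V = [p*·0.0000 + (1−p*)·0.0000]/1 = 0.0000. B = V − Δ·S = 0.0000.
(3,1): S=14.0800. Δ = (V_up−V_dn)/(S_up−S_dn) = (1.6880−0.0000)/(15.4880−11.2640) = 0.3996. V = [p*·1.6880 + (1−p*)·0.0000]/1 = 1.1253. B = V − Δ·S = -4.5013.
(3,2): S=19.3600. Δ = (V_up−V_dn)/(S_up−S_dn) = (7.4960−1.6880)/(21.2960−15.4880) = 1.0000. V = [p*·7.4960 + (1−p*)·1.6880]/1 = 5.5600. B = V − Δ·S = -13.8000.
(3,3): S=26.6200. Δ = (V_up−V_dn)/(S_up−S_dn) = (15.4820−7.4960)/(29.2820−21.2960) = 1.0000. V = [p*·15.4820 + (1−p*)·7.4960]/1 = 12.8200. B = V − Δ·S = -13.8000.
(2,0): S=12.8000. Δ = (V_up−V_dn)/(S_up−S_dn) = (1.1253−0.0000)/(14.0800−10.2400) = 0.2931. V = [p*·1.1253 + (1−p*)·0.0000]/1 = 0.7502. B = V − Δ·S = -3.0009.
(2,1): S=17.6000. Δ = (V_up−V_dn)/(S_up−S_dn) = (5.5600−1.1253)/(19.3600−14.0800) = 0.8399. V = [p*·5.5600 + (1−p*)·1.1253]/1 = 4.0818. B = V − Δ·S = -10.7004.
(2,2): S=24.2000. Δ = (V_up−V_dn)/(S_up−S_dn) = (12.8200−5.5600)/(26.6200−19.3600) = 1.0000. V = [p*·12.8200 + (1−p*)·5.5600]/1 = 10.4000. B = V − Δ·S = -13.8000.
(1,0): S=16.0000. Δ = (V_up−V_dn)/(S_up−S_dn) = (4.0818−0.7502)/(17.6000−12.8000) = 0.6941. V = [p*·4.0818 + (1−p*)·0.7502]/1 = 2.9713. B = V − Δ·S = -8.1339.
(1,1): S=22.0000. Δ = (V_up−V_dn)/(S_up−S_dn) = (10.4000−4.0818)/(24.2000−17.6000) = 0.9573. V = [p*·10.4000 + (1−p*)·4.0818]/1 = 8.2939. B = V − Δ·S = -12.7668.
(0,0): S=20.0000. Δ = (V_up−V_dn)/(S_up−S_dn) = (8.2939−2.9713)/(22.0000−16.0000) = 0.8871. V = [p*·8.2939 + (1−p*)·2.9713]/1 = 6.5197. B = V − Δ·S = -11.2225.
Self-financing check: at every node Δ·S+B equals the discounted successor values.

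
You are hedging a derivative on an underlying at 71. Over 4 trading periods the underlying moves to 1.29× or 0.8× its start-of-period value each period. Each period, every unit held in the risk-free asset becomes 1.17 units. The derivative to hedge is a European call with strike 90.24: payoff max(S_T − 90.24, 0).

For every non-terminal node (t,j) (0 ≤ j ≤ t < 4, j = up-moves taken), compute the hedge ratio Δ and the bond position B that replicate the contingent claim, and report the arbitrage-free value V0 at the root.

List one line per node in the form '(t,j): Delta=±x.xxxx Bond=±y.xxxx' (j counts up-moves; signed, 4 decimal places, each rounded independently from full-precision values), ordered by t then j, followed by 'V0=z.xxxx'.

Under the risk-neutral measure, an up-move has probability p* = (R−d)/(u−d) = 0.7551 and values discount at R = 1.17.
Terminal values V(4,·): V(4,0)=0.0000, V(4,1)=0.0000, V(4,2)=0.0000, V(4,3)=31.6919, V(4,4)=106.3752
Node (3,0) S=36.3520: V=(p*·0.0000+(1−p*)·0.0000)/1.17=0.0000; Δ=(0.0000−0.0000)/(46.8941−29.0816)=0.0000; B=V−Δ·S=0.0000
Node (3,1) S=58.6176: V=(p*·0.0000+(1−p*)·0.0000)/1.17=0.0000; Δ=(0.0000−0.0000)/(75.6167−46.8941)=0.0000; B=V−Δ·S=0.0000
Node (3,2) S=94.5209: V=(p*·31.6919+(1−p*)·0.0000)/1.17=20.4535; Δ=(31.6919−0.0000)/(121.9319−75.6167)=0.6843; B=V−Δ·S=-44.2239
Node (3,3) S=152.4149: V=(p*·106.3752+(1−p*)·31.6919)/1.17=75.2867; Δ=(106.3752−31.6919)/(196.6152−121.9319)=1.0000; B=V−Δ·S=-77.1282
Node (2,0) S=45.4400: V=(p*·0.0000+(1−p*)·0.0000)/1.17=0.0000; Δ=(0.0000−0.0000)/(58.6176−36.3520)=0.0000; B=V−Δ·S=0.0000
Node (2,1) S=73.2720: V=(p*·20.4535+(1−p*)·0.0000)/1.17=13.2004; Δ=(20.4535−0.0000)/(94.5209−58.6176)=0.5697; B=V−Δ·S=-28.5415
Node (2,2) S=118.1511: V=(p*·75.2867+(1−p*)·20.4535)/1.17=52.8702; Δ=(75.2867−20.4535)/(152.4149−94.5209)=0.9471; B=V−Δ·S=-59.0342
Node (1,0) S=56.8000: V=(p*·13.2004+(1−p*)·0.0000)/1.17=8.5194; Δ=(13.2004−0.0000)/(73.2720−45.4400)=0.4743; B=V−Δ·S=-18.4203
Node (1,1) S=91.5900: V=(p*·52.8702+(1−p*)·13.2004)/1.17=36.8848; Δ=(52.8702−13.2004)/(118.1511−73.2720)=0.8839; B=V−Δ·S=-44.0740
Node (0,0) S=71.0000: V=(p*·36.8848+(1−p*)·8.5194)/1.17=25.5882; Δ=(36.8848−8.5194)/(91.5900−56.8000)=0.8153; B=V−Δ·S=-32.3004
Self-financing check: at every node Δ·S+B equals the discounted successor values.

(0,0): Delta=0.8153 Bond=-32.3004
(1,0): Delta=0.4743 Bond=-18.4203
(1,1): Delta=0.8839 Bond=-44.0740
(2,0): Delta=0.0000 Bond=0.0000
(2,1): Delta=0.5697 Bond=-28.5415
(2,2): Delta=0.9471 Bond=-59.0342
(3,0): Delta=0.0000 Bond=0.0000
(3,1): Delta=0.0000 Bond=0.0000
(3,2): Delta=0.6843 Bond=-44.2239
(3,3): Delta=1.0000 Bond=-77.1282
V0=25.5882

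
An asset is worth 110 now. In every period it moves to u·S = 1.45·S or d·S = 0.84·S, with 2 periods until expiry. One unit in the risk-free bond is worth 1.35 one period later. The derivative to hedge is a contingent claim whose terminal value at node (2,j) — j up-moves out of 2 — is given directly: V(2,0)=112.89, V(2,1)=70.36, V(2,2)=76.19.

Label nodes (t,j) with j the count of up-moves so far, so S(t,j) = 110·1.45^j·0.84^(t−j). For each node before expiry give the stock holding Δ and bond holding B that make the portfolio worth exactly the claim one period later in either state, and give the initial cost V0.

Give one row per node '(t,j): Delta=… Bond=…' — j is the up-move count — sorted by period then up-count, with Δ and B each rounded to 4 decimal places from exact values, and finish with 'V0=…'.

The replicating-portfolio and risk-neutral prices coincide; use p* = (1.35−0.84)/(1.45−0.84) = 0.8361 for the latter.
Payoff layer (t=2): V(2,0)=112.8900, V(2,1)=70.3600, V(2,2)=76.1900
(1,0): S=92.4000. Δ = (V_up−V_dn)/(S_up−S_dn) = (70.3600−112.8900)/(133.9800−77.6160) = -0.7546. V = [p*·70.3600 + (1−p*)·112.8900]/1.35 = 57.2831. B = V − Δ·S = 127.0044.
(1,1): S=159.5000. Δ = (V_up−V_dn)/(S_up−S_dn) = (76.1900−70.3600)/(231.2750−133.9800) = 0.0599. V = [p*·76.1900 + (1−p*)·70.3600]/1.35 = 55.7291. B = V − Δ·S = 46.1717.
(0,0): S=110.0000. Δ = (V_up−V_dn)/(S_up−S_dn) = (55.7291−57.2831)/(159.5000−92.4000) = -0.0232. V = [p*·55.7291 + (1−p*)·57.2831]/1.35 = 41.4695. B = V − Δ·S = 44.0170.
Root portfolio cost Δ·110+B reproduces V0=41.4695.

(0,0): Delta=-0.0232 Bond=44.0170
(1,0): Delta=-0.7546 Bond=127.0044
(1,1): Delta=0.0599 Bond=46.1717
V0=41.4695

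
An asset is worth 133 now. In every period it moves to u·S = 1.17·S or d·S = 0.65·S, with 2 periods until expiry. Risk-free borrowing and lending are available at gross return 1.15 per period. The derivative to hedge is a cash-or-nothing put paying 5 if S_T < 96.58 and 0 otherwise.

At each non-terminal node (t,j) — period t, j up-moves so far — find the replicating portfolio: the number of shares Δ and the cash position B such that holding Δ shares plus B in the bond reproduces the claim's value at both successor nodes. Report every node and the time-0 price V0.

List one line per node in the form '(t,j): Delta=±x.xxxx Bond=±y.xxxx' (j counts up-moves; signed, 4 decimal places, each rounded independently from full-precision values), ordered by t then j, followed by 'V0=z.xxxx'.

No-arbitrage ⇒ martingale measure with p* = (R−d)/(u−d) = 0.9615.
Terminal values V(2,·): V(2,0)=5.0000, V(2,1)=0.0000, V(2,2)=0.0000
  t=1,j=0: stock 86.4500 → up 101.1465 (V=0.0000), down 56.1925 (V=5.0000). Price 0.1672; hedge Δ=-0.1112, bond B=9.7826.
  t=1,j=1: stock 155.6100 → up 182.0637 (V=0.0000), down 101.1465 (V=0.0000). Price 0.0000; hedge Δ=0.0000, bond B=0.0000.
  t=0,j=0: stock 133.0000 → up 155.6100 (V=0.0000), down 86.4500 (V=0.1672). Price 0.0056; hedge Δ=-0.0024, bond B=0.3272.
Each (Δ,B) replicates both successor values, so the strategy is self-financing and V0 is arbitrage-free.

(0,0): Delta=-0.0024 Bond=0.3272
(1,0): Delta=-0.1112 Bond=9.7826
(1,1): Delta=0.0000 Bond=0.0000
V0=0.0056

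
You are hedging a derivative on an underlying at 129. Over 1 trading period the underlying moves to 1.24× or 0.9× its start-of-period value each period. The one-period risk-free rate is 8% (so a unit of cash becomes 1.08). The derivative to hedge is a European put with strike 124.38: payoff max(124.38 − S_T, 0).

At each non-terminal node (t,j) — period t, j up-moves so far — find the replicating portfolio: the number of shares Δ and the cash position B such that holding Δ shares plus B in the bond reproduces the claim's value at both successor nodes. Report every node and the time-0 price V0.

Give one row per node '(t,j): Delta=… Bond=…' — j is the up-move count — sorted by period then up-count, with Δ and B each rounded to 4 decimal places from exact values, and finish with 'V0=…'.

(0,0): Delta=-0.1888 Bond=27.9608
V0=3.6078

The replicating-portfolio and risk-neutral prices coincide; use p* = (1.08−0.9)/(1.24−0.9) = 0.5294 for the latter.
At expiry t=1: V(1,0)=8.2800, V(1,1)=0.0000
(0,0): S=129.0000. Δ = (V_up−V_dn)/(S_up−S_dn) = (0.0000−8.2800)/(159.9600−116.1000) = -0.1888. V = [p*·0.0000 + (1−p*)·8.2800]/1.08 = 3.6078. B = V − Δ·S = 27.9608.
Each (Δ,B) replicates both successor values, so the strategy is self-financing and V0 is arbitrage-free.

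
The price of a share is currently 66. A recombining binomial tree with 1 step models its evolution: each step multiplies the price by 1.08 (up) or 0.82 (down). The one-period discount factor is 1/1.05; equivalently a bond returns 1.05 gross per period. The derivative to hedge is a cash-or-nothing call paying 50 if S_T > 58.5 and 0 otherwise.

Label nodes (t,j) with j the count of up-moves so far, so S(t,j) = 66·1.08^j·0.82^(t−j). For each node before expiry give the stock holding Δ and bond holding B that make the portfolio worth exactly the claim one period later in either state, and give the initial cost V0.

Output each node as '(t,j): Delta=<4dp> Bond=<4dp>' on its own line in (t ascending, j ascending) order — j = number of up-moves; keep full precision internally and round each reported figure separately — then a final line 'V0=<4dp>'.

No-arbitrage ⇒ martingale measure with p* = (R−d)/(u−d) = 0.8846.
Terminal payoffs: V(1,0)=0.0000, V(1,1)=50.0000
Node (0,0) S=66.0000: V=(p*·50.0000+(1−p*)·0.0000)/1.05=42.1245; Δ=(50.0000−0.0000)/(71.2800−54.1200)=2.9138; B=V−Δ·S=-150.1832
The time-0 hedge costs 42.1245, which is the no-arbitrage price.

(0,0): Delta=2.9138 Bond=-150.1832
V0=42.1245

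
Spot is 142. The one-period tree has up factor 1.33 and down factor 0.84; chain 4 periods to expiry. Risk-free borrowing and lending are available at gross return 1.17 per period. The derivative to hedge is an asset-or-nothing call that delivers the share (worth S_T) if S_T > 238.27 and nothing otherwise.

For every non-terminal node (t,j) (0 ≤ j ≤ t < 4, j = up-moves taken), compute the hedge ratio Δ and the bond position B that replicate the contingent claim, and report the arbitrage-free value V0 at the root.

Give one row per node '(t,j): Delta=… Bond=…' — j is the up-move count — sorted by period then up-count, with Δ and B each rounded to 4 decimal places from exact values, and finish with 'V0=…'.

(0,0): Delta=1.5675 Bond=-114.0626
(1,0): Delta=1.5908 Bond=-136.2335
(1,1): Delta=1.5604 Bond=-132.1052
(2,0): Delta=0.0000 Bond=0.0000
(2,1): Delta=2.0780 Bond=-236.6747
(2,2): Delta=1.4019 Bond=-114.7514
(3,0): Delta=0.0000 Bond=0.0000
(3,1): Delta=0.0000 Bond=0.0000
(3,2): Delta=2.7143 Bond=-411.1686
(3,3): Delta=1.0000 Bond=0.0000
V0=108.5249

The replicating-portfolio and risk-neutral prices coincide; use p* = (1.17−0.84)/(1.33−0.84) = 0.6735 for the latter.
Terminal payoffs: V(4,0)=0.0000, V(4,1)=0.0000, V(4,2)=0.0000, V(4,3)=280.6225, V(4,4)=444.3190
(3,0): S=84.1640. Δ = (V_up−V_dn)/(S_up−S_dn) = (0.0000−0.0000)/(111.9381−70.6977) = 0.0000. V = [p*·0.0000 + (1−p*)·0.0000]/1.17 = 0.0000. B = V − Δ·S = 0.0000.
(3,1): S=133.2596. Δ = (V_up−V_dn)/(S_up−S_dn) = (0.0000−0.0000)/(177.2353−111.9381) = 0.0000. V = [p*·0.0000 + (1−p*)·0.0000]/1.17 = 0.0000. B = V − Δ·S = 0.0000.
(3,2): S=210.9944. Δ = (V_up−V_dn)/(S_up−S_dn) = (280.6225−0.0000)/(280.6225−177.2353) = 2.7143. V = [p*·280.6225 + (1−p*)·0.0000]/1.17 = 161.5305. B = V − Δ·S = -411.1686.
(3,3): S=334.0745. Δ = (V_up−V_dn)/(S_up−S_dn) = (444.3190−280.6225)/(444.3190−280.6225) = 1.0000. V = [p*·444.3190 + (1−p*)·280.6225]/1.17 = 334.0745. B = V − Δ·S = 0.0000.
(2,0): S=100.1952. Δ = (V_up−V_dn)/(S_up−S_dn) = (0.0000−0.0000)/(133.2596−84.1640) = 0.0000. V = [p*·0.0000 + (1−p*)·0.0000]/1.17 = 0.0000. B = V − Δ·S = 0.0000.
(2,1): S=158.6424. Δ = (V_up−V_dn)/(S_up−S_dn) = (161.5305−0.0000)/(210.9944−133.2596) = 2.0780. V = [p*·161.5305 + (1−p*)·0.0000]/1.17 = 92.9794. B = V − Δ·S = -236.6747.
(2,2): S=251.1838. Δ = (V_up−V_dn)/(S_up−S_dn) = (334.0745−161.5305)/(334.0745−210.9944) = 1.4019. V = [p*·334.0745 + (1−p*)·161.5305]/1.17 = 237.3791. B = V − Δ·S = -114.7514.
(1,0): S=119.2800. Δ = (V_up−V_dn)/(S_up−S_dn) = (92.9794−0.0000)/(158.6424−100.1952) = 1.5908. V = [p*·92.9794 + (1−p*)·0.0000]/1.17 = 53.5203. B = V − Δ·S = -136.2335.
(1,1): S=188.8600. Δ = (V_up−V_dn)/(S_up−S_dn) = (237.3791−92.9794)/(251.1838−158.6424) = 1.5604. V = [p*·237.3791 + (1−p*)·92.9794]/1.17 = 162.5882. B = V − Δ·S = -132.1052.
(0,0): S=142.0000. Δ = (V_up−V_dn)/(S_up−S_dn) = (162.5882−53.5203)/(188.8600−119.2800) = 1.5675. V = [p*·162.5882 + (1−p*)·53.5203]/1.17 = 108.5249. B = V − Δ·S = -114.0626.
Check: Δ(0,0)·S0 + B(0,0) = 108.5249 = V0.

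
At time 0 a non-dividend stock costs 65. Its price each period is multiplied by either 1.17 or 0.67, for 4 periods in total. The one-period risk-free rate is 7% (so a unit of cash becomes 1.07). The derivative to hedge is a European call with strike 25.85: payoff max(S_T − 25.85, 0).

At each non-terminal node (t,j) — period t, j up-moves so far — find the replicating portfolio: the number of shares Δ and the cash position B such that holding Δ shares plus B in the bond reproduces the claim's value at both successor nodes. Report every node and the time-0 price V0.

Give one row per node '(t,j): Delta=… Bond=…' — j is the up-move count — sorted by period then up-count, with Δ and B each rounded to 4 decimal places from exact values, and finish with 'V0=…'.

Risk-neutral probability p* = (R−d)/(u−d) = (1.07−0.67)/(1.17−0.67) = 0.8000.
Payoff layer (t=4): V(4,0)=0.0000, V(4,1)=0.0000, V(4,2)=14.0924, V(4,3)=43.9002, V(4,4)=95.9527
Node (3,0) S=19.5496: V=(p*·0.0000+(1−p*)·0.0000)/1.07=0.0000; Δ=(0.0000−0.0000)/(22.8730−13.0982)=0.0000; B=V−Δ·S=0.0000
Node (3,1) S=34.1388: V=(p*·14.0924+(1−p*)·0.0000)/1.07=10.5364; Δ=(14.0924−0.0000)/(39.9424−22.8730)=0.8256; B=V−Δ·S=-17.6485
Node (3,2) S=59.6156: V=(p*·43.9002+(1−p*)·14.0924)/1.07=35.4567; Δ=(43.9002−14.0924)/(69.7502−39.9424)=1.0000; B=V−Δ·S=-24.1589
Node (3,3) S=104.1048: V=(p*·95.9527+(1−p*)·43.9002)/1.07=79.9460; Δ=(95.9527−43.9002)/(121.8027−69.7502)=1.0000; B=V−Δ·S=-24.1589
Node (2,0) S=29.1785: V=(p*·10.5364+(1−p*)·0.0000)/1.07=7.8777; Δ=(10.5364−0.0000)/(34.1388−19.5496)=0.7222; B=V−Δ·S=-13.1951
Node (2,1) S=50.9535: V=(p*·35.4567+(1−p*)·10.5364)/1.07=28.4791; Δ=(35.4567−10.5364)/(59.6156−34.1388)=0.9782; B=V−Δ·S=-21.3615
Node (2,2) S=88.9785: V=(p*·79.9460+(1−p*)·35.4567)/1.07=66.4001; Δ=(79.9460−35.4567)/(104.1048−59.6156)=1.0000; B=V−Δ·S=-22.5784
Node (1,0) S=43.5500: V=(p*·28.4791+(1−p*)·7.8777)/1.07=22.7653; Δ=(28.4791−7.8777)/(50.9535−29.1785)=0.9461; B=V−Δ·S=-18.4376
Node (1,1) S=76.0500: V=(p*·66.4001+(1−p*)·28.4791)/1.07=54.9681; Δ=(66.4001−28.4791)/(88.9785−50.9535)=0.9973; B=V−Δ·S=-20.8738
Node (0,0) S=65.0000: V=(p*·54.9681+(1−p*)·22.7653)/1.07=45.3529; Δ=(54.9681−22.7653)/(76.0500−43.5500)=0.9909; B=V−Δ·S=-19.0529
Root portfolio cost Δ·65+B reproduces V0=45.3529.

(0,0): Delta=0.9909 Bond=-19.0529
(1,0): Delta=0.9461 Bond=-18.4376
(1,1): Delta=0.9973 Bond=-20.8738
(2,0): Delta=0.7222 Bond=-13.1951
(2,1): Delta=0.9782 Bond=-21.3615
(2,2): Delta=1.0000 Bond=-22.5784
(3,0): Delta=0.0000 Bond=0.0000
(3,1): Delta=0.8256 Bond=-17.6485
(3,2): Delta=1.0000 Bond=-24.1589
(3,3): Delta=1.0000 Bond=-24.1589
V0=45.3529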